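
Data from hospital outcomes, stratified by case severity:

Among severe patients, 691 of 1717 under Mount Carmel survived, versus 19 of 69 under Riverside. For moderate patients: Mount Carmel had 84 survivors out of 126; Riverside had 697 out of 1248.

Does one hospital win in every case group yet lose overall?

Severe: Mount Carmel 691/1717 = 40.2%, Riverside 19/69 = 27.5% → Mount Carmel
Moderate: Mount Carmel 84/126 = 66.7%, Riverside 697/1248 = 55.8% → Mount Carmel
Overall: Mount Carmel 775/1843 = 42.1%, Riverside 716/1317 = 54.4% → Riverside
Mount Carmel wins each case group but Riverside wins overall — the comparison reverses. Mount Carmel's patients skew toward severe, which has a lower base rate.

Yes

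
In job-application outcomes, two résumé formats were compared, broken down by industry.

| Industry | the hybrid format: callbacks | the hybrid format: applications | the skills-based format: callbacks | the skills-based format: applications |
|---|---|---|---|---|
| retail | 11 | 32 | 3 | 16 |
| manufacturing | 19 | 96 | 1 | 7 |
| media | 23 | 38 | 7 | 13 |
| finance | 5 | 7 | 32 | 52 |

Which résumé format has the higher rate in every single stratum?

Retail: the hybrid format 11/32 = 34.4%, the skills-based format 3/16 = 18.8% → the hybrid format
Manufacturing: the hybrid format 19/96 = 19.8%, the skills-based format 1/7 = 14.3% → the hybrid format
Media: the hybrid format 23/38 = 60.5%, the skills-based format 7/13 = 53.8% → the hybrid format
Finance: the hybrid format 5/7 = 71.4%, the skills-based format 32/52 = 61.5% → the hybrid format
The hybrid format has the higher rate in all 4 groups.

the hybrid format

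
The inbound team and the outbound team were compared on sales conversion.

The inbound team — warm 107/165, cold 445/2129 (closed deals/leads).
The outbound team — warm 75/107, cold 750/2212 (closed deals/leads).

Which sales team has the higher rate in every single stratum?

Warm: the inbound team 107/165 = 64.8%, the outbound team 75/107 = 70.1% → the outbound team
Cold: the inbound team 445/2129 = 20.9%, the outbound team 750/2212 = 33.9% → the outbound team
The outbound team has the higher rate in both groups.

the outbound team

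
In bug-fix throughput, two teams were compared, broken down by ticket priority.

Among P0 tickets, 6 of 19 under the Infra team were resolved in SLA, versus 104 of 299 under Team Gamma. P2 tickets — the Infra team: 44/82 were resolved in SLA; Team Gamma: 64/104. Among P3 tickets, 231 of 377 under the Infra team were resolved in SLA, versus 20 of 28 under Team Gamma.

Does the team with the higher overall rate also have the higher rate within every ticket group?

P0: the Infra team 6/19 = 31.6%, Team Gamma 104/299 = 34.8% → Team Gamma
P2: the Infra team 44/82 = 53.7%, Team Gamma 64/104 = 61.5% → Team Gamma
P3: the Infra team 231/377 = 61.3%, Team Gamma 20/28 = 71.4% → Team Gamma
Overall: the Infra team 281/478 = 58.8%, Team Gamma 188/431 = 43.6% → the Infra team
Team Gamma wins each ticket group but the Infra team wins overall — the comparison reverses. Team Gamma's tickets skew toward P0, which has a lower base rate.

No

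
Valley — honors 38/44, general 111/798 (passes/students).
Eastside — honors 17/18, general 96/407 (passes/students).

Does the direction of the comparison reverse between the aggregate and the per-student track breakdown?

No

Honors: Valley 38/44 = 86.4%, Eastside 17/18 = 94.4% → Eastside
General: Valley 111/798 = 13.9%, Eastside 96/407 = 23.6% → Eastside
Overall: Valley 149/842 = 17.7%, Eastside 113/425 = 26.6% → Eastside
Eastside wins overall and in every student group — no reversal.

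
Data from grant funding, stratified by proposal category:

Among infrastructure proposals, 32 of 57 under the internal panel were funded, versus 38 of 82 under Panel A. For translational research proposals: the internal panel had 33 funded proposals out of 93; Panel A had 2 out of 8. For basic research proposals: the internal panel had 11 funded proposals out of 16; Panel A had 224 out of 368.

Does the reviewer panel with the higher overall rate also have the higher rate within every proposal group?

Infrastructure: the internal panel 32/57 = 56.1%, Panel A 38/82 = 46.3% → the internal panel
Translational research: the internal panel 33/93 = 35.5%, Panel A 2/8 = 25.0% → the internal panel
Basic research: the internal panel 11/16 = 68.8%, Panel A 224/368 = 60.9% → the internal panel
Overall: the internal panel 76/166 = 45.8%, Panel A 264/458 = 57.6% → Panel A
The internal panel wins each proposal group but Panel A wins overall — the comparison reverses. The internal panel's proposals skew toward translational research, which has a lower base rate.

No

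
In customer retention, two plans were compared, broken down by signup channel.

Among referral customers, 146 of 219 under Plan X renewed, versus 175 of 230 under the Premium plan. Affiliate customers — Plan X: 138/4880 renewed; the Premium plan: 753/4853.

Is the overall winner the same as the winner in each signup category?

Referral: Plan X 146/219 = 66.7%, the Premium plan 175/230 = 76.1% → the Premium plan
Affiliate: Plan X 138/4880 = 2.8%, the Premium plan 753/4853 = 15.5% → the Premium plan
Overall: Plan X 284/5099 = 5.6%, the Premium plan 928/5083 = 18.3% → the Premium plan
The Premium plan wins overall and in every signup group — no reversal.

Yes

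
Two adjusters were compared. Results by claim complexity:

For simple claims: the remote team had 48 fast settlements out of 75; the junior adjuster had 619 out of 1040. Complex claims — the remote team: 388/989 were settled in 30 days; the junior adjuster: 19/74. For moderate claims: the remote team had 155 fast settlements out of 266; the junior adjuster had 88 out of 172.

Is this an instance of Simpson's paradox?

Simple: the remote team 48/75 = 64.0%, the junior adjuster 619/1040 = 59.5% → the remote team
Complex: the remote team 388/989 = 39.2%, the junior adjuster 19/74 = 25.7% → the remote team
Moderate: the remote team 155/266 = 58.3%, the junior adjuster 88/172 = 51.2% → the remote team
Overall: the remote team 591/1330 = 44.4%, the junior adjuster 726/1286 = 56.5% → the junior adjuster
The remote team wins each claim group but the junior adjuster wins overall — the comparison reverses. The remote team's claims skew toward complex, which has a lower base rate.

Yes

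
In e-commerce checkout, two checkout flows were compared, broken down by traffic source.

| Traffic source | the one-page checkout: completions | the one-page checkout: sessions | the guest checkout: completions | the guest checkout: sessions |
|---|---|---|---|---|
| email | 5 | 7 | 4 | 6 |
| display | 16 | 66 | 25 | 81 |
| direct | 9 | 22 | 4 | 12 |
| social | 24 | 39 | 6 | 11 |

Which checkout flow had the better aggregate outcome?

the one-page checkout

Email: the one-page checkout 5/7 = 71.4%, the guest checkout 4/6 = 66.7% → the one-page checkout
Display: the one-page checkout 16/66 = 24.2%, the guest checkout 25/81 = 30.9% → the guest checkout
Direct: the one-page checkout 9/22 = 40.9%, the guest checkout 4/12 = 33.3% → the one-page checkout
Social: the one-page checkout 24/39 = 61.5%, the guest checkout 6/11 = 54.5% → the one-page checkout
Overall: the one-page checkout 54/134 = 40.3%, the guest checkout 39/110 = 35.5% → the one-page checkout
(Neither sweeps every traffic group, but the one-page checkout has the higher pooled rate.)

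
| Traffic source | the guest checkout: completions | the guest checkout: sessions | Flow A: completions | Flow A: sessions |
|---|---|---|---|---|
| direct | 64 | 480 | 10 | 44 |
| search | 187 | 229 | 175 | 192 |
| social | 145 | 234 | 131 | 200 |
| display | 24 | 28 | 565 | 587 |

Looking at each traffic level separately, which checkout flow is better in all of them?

Direct: the guest checkout 64/480 = 13.3%, Flow A 10/44 = 22.7% → Flow A
Search: the guest checkout 187/229 = 81.7%, Flow A 175/192 = 91.1% → Flow A
Social: the guest checkout 145/234 = 62.0%, Flow A 131/200 = 65.5% → Flow A
Display: the guest checkout 24/28 = 85.7%, Flow A 565/587 = 96.3% → Flow A
Flow A has the higher rate in all 4 groups.

Flow A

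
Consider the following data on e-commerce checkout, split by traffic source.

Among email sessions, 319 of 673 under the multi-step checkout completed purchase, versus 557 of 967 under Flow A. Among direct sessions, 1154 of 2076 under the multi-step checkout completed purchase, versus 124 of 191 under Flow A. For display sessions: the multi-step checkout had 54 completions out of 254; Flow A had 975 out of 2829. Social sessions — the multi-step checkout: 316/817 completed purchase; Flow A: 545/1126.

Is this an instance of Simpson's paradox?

Email: the multi-step checkout 319/673 = 47.4%, Flow A 557/967 = 57.6% → Flow A
Direct: the multi-step checkout 1154/2076 = 55.6%, Flow A 124/191 = 64.9% → Flow A
Display: the multi-step checkout 54/254 = 21.3%, Flow A 975/2829 = 34.5% → Flow A
Social: the multi-step checkout 316/817 = 38.7%, Flow A 545/1126 = 48.4% → Flow A
Overall: the multi-step checkout 1843/3820 = 48.2%, Flow A 2201/5113 = 43.0% → the multi-step checkout
Flow A wins each traffic group but the multi-step checkout wins overall — the comparison reverses. Flow A's sessions skew toward display, which has a lower base rate.

Yes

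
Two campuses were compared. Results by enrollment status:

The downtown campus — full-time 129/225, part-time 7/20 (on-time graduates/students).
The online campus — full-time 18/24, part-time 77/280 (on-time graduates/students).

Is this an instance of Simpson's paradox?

No

Full-time: the downtown campus 129/225 = 57.3%, the online campus 18/24 = 75.0% → the online campus
Part-time: the downtown campus 7/20 = 35.0%, the online campus 77/280 = 27.5% → the downtown campus
Overall: the downtown campus 136/245 = 55.5%, the online campus 95/304 = 31.2% → the downtown campus
Neither sweeps: the downtown campus wins 1 of 2 groups, the online campus wins 1. The downtown campus wins overall but not every group — no Simpson reversal.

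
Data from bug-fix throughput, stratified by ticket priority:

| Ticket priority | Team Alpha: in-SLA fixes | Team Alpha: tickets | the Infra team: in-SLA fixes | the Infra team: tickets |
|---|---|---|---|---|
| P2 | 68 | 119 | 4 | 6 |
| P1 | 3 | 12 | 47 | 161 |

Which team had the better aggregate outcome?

P2: Team Alpha 68/119 = 57.1%, the Infra team 4/6 = 66.7% → the Infra team
P1: Team Alpha 3/12 = 25.0%, the Infra team 47/161 = 29.2% → the Infra team
Overall: Team Alpha 71/131 = 54.2%, the Infra team 51/167 = 30.5% → Team Alpha
(The Infra team wins every ticket group but Team Alpha wins overall — the Infra team's tickets skew toward the low-rate P1 group.)

Team Alpha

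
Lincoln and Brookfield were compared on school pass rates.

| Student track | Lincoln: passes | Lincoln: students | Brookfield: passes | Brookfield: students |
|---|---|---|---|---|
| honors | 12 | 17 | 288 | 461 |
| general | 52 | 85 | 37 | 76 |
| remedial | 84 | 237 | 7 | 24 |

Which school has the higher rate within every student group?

Lincoln

Honors: Lincoln 12/17 = 70.6%, Brookfield 288/461 = 62.5% → Lincoln
General: Lincoln 52/85 = 61.2%, Brookfield 37/76 = 48.7% → Lincoln
Remedial: Lincoln 84/237 = 35.4%, Brookfield 7/24 = 29.2% → Lincoln
Lincoln has the higher rate in all 3 groups.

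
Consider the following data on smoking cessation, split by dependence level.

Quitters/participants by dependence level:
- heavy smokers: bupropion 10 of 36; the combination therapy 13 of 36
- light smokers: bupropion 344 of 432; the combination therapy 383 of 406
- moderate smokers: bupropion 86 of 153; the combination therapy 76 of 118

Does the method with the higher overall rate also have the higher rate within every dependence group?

Yes

Heavy smokers: bupropion 10/36 = 27.8%, the combination therapy 13/36 = 36.1% → the combination therapy
Light smokers: bupropion 344/432 = 79.6%, the combination therapy 383/406 = 94.3% → the combination therapy
Moderate smokers: bupropion 86/153 = 56.2%, the combination therapy 76/118 = 64.4% → the combination therapy
Overall: bupropion 440/621 = 70.9%, the combination therapy 472/560 = 84.3% → the combination therapy
The combination therapy wins overall and in every dependence group — no reversal.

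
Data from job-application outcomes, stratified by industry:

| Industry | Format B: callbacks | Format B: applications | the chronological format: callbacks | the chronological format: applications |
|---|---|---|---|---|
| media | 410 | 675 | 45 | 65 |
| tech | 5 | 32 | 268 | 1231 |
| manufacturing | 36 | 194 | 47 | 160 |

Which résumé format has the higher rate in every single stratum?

Media: Format B 410/675 = 60.7%, the chronological format 45/65 = 69.2% → the chronological format
Tech: Format B 5/32 = 15.6%, the chronological format 268/1231 = 21.8% → the chronological format
Manufacturing: Format B 36/194 = 18.6%, the chronological format 47/160 = 29.4% → the chronological format
The chronological format has the higher rate in all 3 groups.

the chronological format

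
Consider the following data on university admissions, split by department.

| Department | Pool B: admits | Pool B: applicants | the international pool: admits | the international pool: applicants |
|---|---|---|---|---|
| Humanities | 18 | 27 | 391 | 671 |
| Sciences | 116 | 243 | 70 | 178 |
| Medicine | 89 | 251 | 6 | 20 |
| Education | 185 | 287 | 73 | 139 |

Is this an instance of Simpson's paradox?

Humanities: Pool B 18/27 = 66.7%, the international pool 391/671 = 58.3% → Pool B
Sciences: Pool B 116/243 = 47.7%, the international pool 70/178 = 39.3% → Pool B
Medicine: Pool B 89/251 = 35.5%, the international pool 6/20 = 30.0% → Pool B
Education: Pool B 185/287 = 64.5%, the international pool 73/139 = 52.5% → Pool B
Overall: Pool B 408/808 = 50.5%, the international pool 540/1008 = 53.6% → the international pool
Pool B wins each department group but the international pool wins overall — the comparison reverses. Pool B's applicants skew toward Medicine, which has a lower base rate.

Yes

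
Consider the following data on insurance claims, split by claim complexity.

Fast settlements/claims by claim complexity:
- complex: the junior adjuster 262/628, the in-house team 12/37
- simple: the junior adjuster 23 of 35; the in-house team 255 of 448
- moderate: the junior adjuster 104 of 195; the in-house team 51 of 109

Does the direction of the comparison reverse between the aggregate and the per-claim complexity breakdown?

Complex: the junior adjuster 262/628 = 41.7%, the in-house team 12/37 = 32.4% → the junior adjuster
Simple: the junior adjuster 23/35 = 65.7%, the in-house team 255/448 = 56.9% → the junior adjuster
Moderate: the junior adjuster 104/195 = 53.3%, the in-house team 51/109 = 46.8% → the junior adjuster
Overall: the junior adjuster 389/858 = 45.3%, the in-house team 318/594 = 53.5% → the in-house team
The junior adjuster wins each claim group but the in-house team wins overall — the comparison reverses. The junior adjuster's claims skew toward complex, which has a lower base rate.

Yes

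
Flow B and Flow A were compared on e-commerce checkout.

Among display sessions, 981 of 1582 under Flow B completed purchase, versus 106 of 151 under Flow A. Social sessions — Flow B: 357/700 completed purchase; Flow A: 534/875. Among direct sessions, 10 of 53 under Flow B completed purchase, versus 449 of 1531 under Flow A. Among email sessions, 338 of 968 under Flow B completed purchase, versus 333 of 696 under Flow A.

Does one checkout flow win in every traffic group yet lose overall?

Display: Flow B 981/1582 = 62.0%, Flow A 106/151 = 70.2% → Flow A
Social: Flow B 357/700 = 51.0%, Flow A 534/875 = 61.0% → Flow A
Direct: Flow B 10/53 = 18.9%, Flow A 449/1531 = 29.3% → Flow A
Email: Flow B 338/968 = 34.9%, Flow A 333/696 = 47.8% → Flow A
Overall: Flow B 1686/3303 = 51.0%, Flow A 1422/3253 = 43.7% → Flow B
Flow A wins each traffic group but Flow B wins overall — the comparison reverses. Flow A's sessions skew toward direct, which has a lower base rate.

Yes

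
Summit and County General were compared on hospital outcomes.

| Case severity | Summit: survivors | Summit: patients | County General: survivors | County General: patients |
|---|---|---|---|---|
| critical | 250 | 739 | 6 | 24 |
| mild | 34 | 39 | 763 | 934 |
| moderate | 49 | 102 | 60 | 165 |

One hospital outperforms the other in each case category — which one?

Critical: Summit 250/739 = 33.8%, County General 6/24 = 25.0% → Summit
Mild: Summit 34/39 = 87.2%, County General 763/934 = 81.7% → Summit
Moderate: Summit 49/102 = 48.0%, County General 60/165 = 36.4% → Summit
Summit has the higher rate in all 3 groups.

Summit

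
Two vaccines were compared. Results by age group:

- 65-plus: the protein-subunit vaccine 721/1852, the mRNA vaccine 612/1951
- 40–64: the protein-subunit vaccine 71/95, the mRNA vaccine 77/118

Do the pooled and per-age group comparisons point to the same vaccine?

Yes

65-plus: the protein-subunit vaccine 721/1852 = 38.9%, the mRNA vaccine 612/1951 = 31.4% → the protein-subunit vaccine
40–64: the protein-subunit vaccine 71/95 = 74.7%, the mRNA vaccine 77/118 = 65.3% → the protein-subunit vaccine
Overall: the protein-subunit vaccine 792/1947 = 40.7%, the mRNA vaccine 689/2069 = 33.3% → the protein-subunit vaccine
The protein-subunit vaccine wins overall and in every age group — no reversal.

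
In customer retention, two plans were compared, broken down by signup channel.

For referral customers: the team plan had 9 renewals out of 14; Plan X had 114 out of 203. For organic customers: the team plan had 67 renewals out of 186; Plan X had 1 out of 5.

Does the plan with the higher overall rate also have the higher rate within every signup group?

Referral: the team plan 9/14 = 64.3%, Plan X 114/203 = 56.2% → the team plan
Organic: the team plan 67/186 = 36.0%, Plan X 1/5 = 20.0% → the team plan
Overall: the team plan 76/200 = 38.0%, Plan X 115/208 = 55.3% → Plan X
The team plan wins each signup group but Plan X wins overall — the comparison reverses. The team plan's customers skew toward organic, which has a lower base rate.

No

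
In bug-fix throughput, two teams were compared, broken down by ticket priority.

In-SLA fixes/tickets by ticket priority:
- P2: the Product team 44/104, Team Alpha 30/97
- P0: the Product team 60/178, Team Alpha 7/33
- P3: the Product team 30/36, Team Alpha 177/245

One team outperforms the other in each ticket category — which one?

P2: the Product team 44/104 = 42.3%, Team Alpha 30/97 = 30.9% → the Product team
P0: the Product team 60/178 = 33.7%, Team Alpha 7/33 = 21.2% → the Product team
P3: the Product team 30/36 = 83.3%, Team Alpha 177/245 = 72.2% → the Product team
The Product team has the higher rate in all 3 groups.

the Product team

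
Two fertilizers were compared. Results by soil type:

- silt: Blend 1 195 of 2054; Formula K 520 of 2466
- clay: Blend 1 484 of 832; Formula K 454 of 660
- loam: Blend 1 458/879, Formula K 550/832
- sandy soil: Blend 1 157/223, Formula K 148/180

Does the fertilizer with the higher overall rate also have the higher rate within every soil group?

Yes

Silt: Blend 1 195/2054 = 9.5%, Formula K 520/2466 = 21.1% → Formula K
Clay: Blend 1 484/832 = 58.2%, Formula K 454/660 = 68.8% → Formula K
Loam: Blend 1 458/879 = 52.1%, Formula K 550/832 = 66.1% → Formula K
Sandy soil: Blend 1 157/223 = 70.4%, Formula K 148/180 = 82.2% → Formula K
Overall: Blend 1 1294/3988 = 32.4%, Formula K 1672/4138 = 40.4% → Formula K
Formula K wins overall and in every soil group — no reversal.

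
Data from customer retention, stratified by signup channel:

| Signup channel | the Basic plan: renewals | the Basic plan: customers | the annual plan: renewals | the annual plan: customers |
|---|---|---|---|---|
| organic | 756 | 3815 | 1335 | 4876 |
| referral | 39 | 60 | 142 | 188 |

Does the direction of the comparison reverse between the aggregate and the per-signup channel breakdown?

No

Organic: the Basic plan 756/3815 = 19.8%, the annual plan 1335/4876 = 27.4% → the annual plan
Referral: the Basic plan 39/60 = 65.0%, the annual plan 142/188 = 75.5% → the annual plan
Overall: the Basic plan 795/3875 = 20.5%, the annual plan 1477/5064 = 29.2% → the annual plan
The annual plan wins overall and in every signup group — no reversal.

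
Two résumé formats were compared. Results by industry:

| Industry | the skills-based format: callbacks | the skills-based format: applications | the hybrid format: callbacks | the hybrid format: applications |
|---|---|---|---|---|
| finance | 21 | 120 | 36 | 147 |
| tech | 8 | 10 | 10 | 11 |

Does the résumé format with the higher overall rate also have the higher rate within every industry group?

Yes

Finance: the skills-based format 21/120 = 17.5%, the hybrid format 36/147 = 24.5% → the hybrid format
Tech: the skills-based format 8/10 = 80.0%, the hybrid format 10/11 = 90.9% → the hybrid format
Overall: the skills-based format 29/130 = 22.3%, the hybrid format 46/158 = 29.1% → the hybrid format
The hybrid format wins overall and in every industry group — no reversal.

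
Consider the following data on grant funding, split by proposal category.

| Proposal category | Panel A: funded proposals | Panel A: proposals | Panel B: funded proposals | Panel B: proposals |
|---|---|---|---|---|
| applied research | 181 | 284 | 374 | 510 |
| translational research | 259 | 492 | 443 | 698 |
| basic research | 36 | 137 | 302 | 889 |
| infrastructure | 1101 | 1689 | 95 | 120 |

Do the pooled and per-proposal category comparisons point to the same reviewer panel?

Applied research: Panel A 181/284 = 63.7%, Panel B 374/510 = 73.3% → Panel B
Translational research: Panel A 259/492 = 52.6%, Panel B 443/698 = 63.5% → Panel B
Basic research: Panel A 36/137 = 26.3%, Panel B 302/889 = 34.0% → Panel B
Infrastructure: Panel A 1101/1689 = 65.2%, Panel B 95/120 = 79.2% → Panel B
Overall: Panel A 1577/2602 = 60.6%, Panel B 1214/2217 = 54.8% → Panel A
Panel B wins each proposal group but Panel A wins overall — the comparison reverses. Panel B's proposals skew toward basic research, which has a lower base rate.

No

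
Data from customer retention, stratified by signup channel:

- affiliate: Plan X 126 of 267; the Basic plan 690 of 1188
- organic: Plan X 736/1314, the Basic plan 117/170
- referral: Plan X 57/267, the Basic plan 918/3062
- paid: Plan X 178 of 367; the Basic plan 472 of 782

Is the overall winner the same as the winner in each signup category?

Affiliate: Plan X 126/267 = 47.2%, the Basic plan 690/1188 = 58.1% → the Basic plan
Organic: Plan X 736/1314 = 56.0%, the Basic plan 117/170 = 68.8% → the Basic plan
Referral: Plan X 57/267 = 21.3%, the Basic plan 918/3062 = 30.0% → the Basic plan
Paid: Plan X 178/367 = 48.5%, the Basic plan 472/782 = 60.4% → the Basic plan
Overall: Plan X 1097/2215 = 49.5%, the Basic plan 2197/5202 = 42.2% → Plan X
The Basic plan wins each signup group but Plan X wins overall — the comparison reverses. The Basic plan's customers skew toward referral, which has a lower base rate.

No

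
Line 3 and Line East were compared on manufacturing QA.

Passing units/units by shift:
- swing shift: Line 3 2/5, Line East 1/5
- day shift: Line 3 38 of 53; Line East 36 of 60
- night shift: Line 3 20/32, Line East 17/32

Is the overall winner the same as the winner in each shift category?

Swing shift: Line 3 2/5 = 40.0%, Line East 1/5 = 20.0% → Line 3
Day shift: Line 3 38/53 = 71.7%, Line East 36/60 = 60.0% → Line 3
Night shift: Line 3 20/32 = 62.5%, Line East 17/32 = 53.1% → Line 3
Overall: Line 3 60/90 = 66.7%, Line East 54/97 = 55.7% → Line 3
Line 3 wins overall and in every shift group — no reversal.

Yes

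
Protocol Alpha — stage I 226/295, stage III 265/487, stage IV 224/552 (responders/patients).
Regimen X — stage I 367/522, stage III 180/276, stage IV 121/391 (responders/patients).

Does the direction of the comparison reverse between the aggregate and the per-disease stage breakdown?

No

Stage I: Protocol Alpha 226/295 = 76.6%, Regimen X 367/522 = 70.3% → Protocol Alpha
Stage III: Protocol Alpha 265/487 = 54.4%, Regimen X 180/276 = 65.2% → Regimen X
Stage IV: Protocol Alpha 224/552 = 40.6%, Regimen X 121/391 = 30.9% → Protocol Alpha
Overall: Protocol Alpha 715/1334 = 53.6%, Regimen X 668/1189 = 56.2% → Regimen X
Neither sweeps: Protocol Alpha wins 2 of 3 groups, Regimen X wins 1. Regimen X wins overall but not every group — no Simpson reversal.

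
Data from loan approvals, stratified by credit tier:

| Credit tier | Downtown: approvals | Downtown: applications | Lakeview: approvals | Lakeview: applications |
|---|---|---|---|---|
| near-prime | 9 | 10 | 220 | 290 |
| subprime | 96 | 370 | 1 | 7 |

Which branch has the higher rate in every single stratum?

Downtown

Near-prime: Downtown 9/10 = 90.0%, Lakeview 220/290 = 75.9% → Downtown
Subprime: Downtown 96/370 = 25.9%, Lakeview 1/7 = 14.3% → Downtown
Downtown has the higher rate in both groups.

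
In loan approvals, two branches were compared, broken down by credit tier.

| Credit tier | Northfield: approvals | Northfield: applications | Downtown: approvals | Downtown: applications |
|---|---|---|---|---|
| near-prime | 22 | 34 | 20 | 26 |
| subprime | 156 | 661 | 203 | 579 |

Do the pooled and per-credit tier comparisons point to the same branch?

Yes

Near-prime: Northfield 22/34 = 64.7%, Downtown 20/26 = 76.9% → Downtown
Subprime: Northfield 156/661 = 23.6%, Downtown 203/579 = 35.1% → Downtown
Overall: Northfield 178/695 = 25.6%, Downtown 223/605 = 36.9% → Downtown
Downtown wins overall and in every credit group — no reversal.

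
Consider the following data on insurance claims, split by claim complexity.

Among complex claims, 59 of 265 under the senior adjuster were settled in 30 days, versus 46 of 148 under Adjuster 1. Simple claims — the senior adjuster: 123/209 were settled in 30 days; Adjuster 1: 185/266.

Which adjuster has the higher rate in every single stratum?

Complex: the senior adjuster 59/265 = 22.3%, Adjuster 1 46/148 = 31.1% → Adjuster 1
Simple: the senior adjuster 123/209 = 58.9%, Adjuster 1 185/266 = 69.5% → Adjuster 1
Adjuster 1 has the higher rate in both groups.

Adjuster 1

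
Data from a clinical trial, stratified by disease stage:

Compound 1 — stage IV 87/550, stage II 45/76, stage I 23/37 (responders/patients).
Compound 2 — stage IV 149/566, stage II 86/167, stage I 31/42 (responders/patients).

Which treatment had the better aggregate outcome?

Compound 2

Stage IV: Compound 1 87/550 = 15.8%, Compound 2 149/566 = 26.3% → Compound 2
Stage II: Compound 1 45/76 = 59.2%, Compound 2 86/167 = 51.5% → Compound 1
Stage I: Compound 1 23/37 = 62.2%, Compound 2 31/42 = 73.8% → Compound 2
Overall: Compound 1 155/663 = 23.4%, Compound 2 266/775 = 34.3% → Compound 2
(Neither sweeps every disease group, but Compound 2 has the higher pooled rate.)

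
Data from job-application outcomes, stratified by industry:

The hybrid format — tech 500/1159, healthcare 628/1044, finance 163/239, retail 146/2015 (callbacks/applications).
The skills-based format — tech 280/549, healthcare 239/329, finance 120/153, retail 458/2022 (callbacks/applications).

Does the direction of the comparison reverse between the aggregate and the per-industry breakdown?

No

Tech: the hybrid format 500/1159 = 43.1%, the skills-based format 280/549 = 51.0% → the skills-based format
Healthcare: the hybrid format 628/1044 = 60.2%, the skills-based format 239/329 = 72.6% → the skills-based format
Finance: the hybrid format 163/239 = 68.2%, the skills-based format 120/153 = 78.4% → the skills-based format
Retail: the hybrid format 146/2015 = 7.2%, the skills-based format 458/2022 = 22.7% → the skills-based format
Overall: the hybrid format 1437/4457 = 32.2%, the skills-based format 1097/3053 = 35.9% → the skills-based format
The skills-based format wins overall and in every industry group — no reversal.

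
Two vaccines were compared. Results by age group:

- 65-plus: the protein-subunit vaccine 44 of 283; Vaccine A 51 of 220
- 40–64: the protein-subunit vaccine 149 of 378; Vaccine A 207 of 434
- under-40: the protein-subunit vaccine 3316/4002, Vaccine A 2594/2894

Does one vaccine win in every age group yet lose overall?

No

65-plus: the protein-subunit vaccine 44/283 = 15.5%, Vaccine A 51/220 = 23.2% → Vaccine A
40–64: the protein-subunit vaccine 149/378 = 39.4%, Vaccine A 207/434 = 47.7% → Vaccine A
Under-40: the protein-subunit vaccine 3316/4002 = 82.9%, Vaccine A 2594/2894 = 89.6% → Vaccine A
Overall: the protein-subunit vaccine 3509/4663 = 75.3%, Vaccine A 2852/3548 = 80.4% → Vaccine A
Vaccine A wins overall and in every age group — no reversal.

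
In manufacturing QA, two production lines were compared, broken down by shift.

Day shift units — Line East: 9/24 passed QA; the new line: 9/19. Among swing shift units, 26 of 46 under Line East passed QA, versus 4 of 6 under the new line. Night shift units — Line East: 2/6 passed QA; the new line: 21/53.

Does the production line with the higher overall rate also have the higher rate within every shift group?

No

Day shift: Line East 9/24 = 37.5%, the new line 9/19 = 47.4% → the new line
Swing shift: Line East 26/46 = 56.5%, the new line 4/6 = 66.7% → the new line
Night shift: Line East 2/6 = 33.3%, the new line 21/53 = 39.6% → the new line
Overall: Line East 37/76 = 48.7%, the new line 34/78 = 43.6% → Line East
The new line wins each shift group but Line East wins overall — the comparison reverses. The new line's units skew toward night shift, which has a lower base rate.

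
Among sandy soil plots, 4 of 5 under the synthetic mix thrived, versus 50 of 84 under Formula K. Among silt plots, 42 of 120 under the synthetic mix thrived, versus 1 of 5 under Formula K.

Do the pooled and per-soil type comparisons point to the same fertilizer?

No

Sandy soil: the synthetic mix 4/5 = 80.0%, Formula K 50/84 = 59.5% → the synthetic mix
Silt: the synthetic mix 42/120 = 35.0%, Formula K 1/5 = 20.0% → the synthetic mix
Overall: the synthetic mix 46/125 = 36.8%, Formula K 51/89 = 57.3% → Formula K
The synthetic mix wins each soil group but Formula K wins overall — the comparison reverses. The synthetic mix's plots skew toward silt, which has a lower base rate.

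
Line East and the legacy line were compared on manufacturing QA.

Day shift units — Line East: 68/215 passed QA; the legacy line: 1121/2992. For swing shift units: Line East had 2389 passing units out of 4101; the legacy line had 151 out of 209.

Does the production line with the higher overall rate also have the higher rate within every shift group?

Day shift: Line East 68/215 = 31.6%, the legacy line 1121/2992 = 37.5% → the legacy line
Swing shift: Line East 2389/4101 = 58.3%, the legacy line 151/209 = 72.2% → the legacy line
Overall: Line East 2457/4316 = 56.9%, the legacy line 1272/3201 = 39.7% → Line East
The legacy line wins each shift group but Line East wins overall — the comparison reverses. The legacy line's units skew toward day shift, which has a lower base rate.

No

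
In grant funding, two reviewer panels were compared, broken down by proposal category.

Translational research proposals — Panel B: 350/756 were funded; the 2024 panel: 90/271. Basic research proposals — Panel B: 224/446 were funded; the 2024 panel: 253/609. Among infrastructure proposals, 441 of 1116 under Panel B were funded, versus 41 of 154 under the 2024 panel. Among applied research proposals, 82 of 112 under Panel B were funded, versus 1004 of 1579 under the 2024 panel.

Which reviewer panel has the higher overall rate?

the 2024 panel

Translational research: Panel B 350/756 = 46.3%, the 2024 panel 90/271 = 33.2% → Panel B
Basic research: Panel B 224/446 = 50.2%, the 2024 panel 253/609 = 41.5% → Panel B
Infrastructure: Panel B 441/1116 = 39.5%, the 2024 panel 41/154 = 26.6% → Panel B
Applied research: Panel B 82/112 = 73.2%, the 2024 panel 1004/1579 = 63.6% → Panel B
Overall: Panel B 1097/2430 = 45.1%, the 2024 panel 1388/2613 = 53.1% → the 2024 panel
(Panel B wins every proposal group but the 2024 panel wins overall — Panel B's proposals skew toward the low-rate infrastructure group.)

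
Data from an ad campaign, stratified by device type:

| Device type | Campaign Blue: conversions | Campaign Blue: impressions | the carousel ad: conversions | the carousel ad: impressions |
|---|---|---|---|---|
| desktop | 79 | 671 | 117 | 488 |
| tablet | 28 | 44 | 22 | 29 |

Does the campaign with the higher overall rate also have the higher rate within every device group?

Desktop: Campaign Blue 79/671 = 11.8%, the carousel ad 117/488 = 24.0% → the carousel ad
Tablet: Campaign Blue 28/44 = 63.6%, the carousel ad 22/29 = 75.9% → the carousel ad
Overall: Campaign Blue 107/715 = 15.0%, the carousel ad 139/517 = 26.9% → the carousel ad
The carousel ad wins overall and in every device group — no reversal.

Yes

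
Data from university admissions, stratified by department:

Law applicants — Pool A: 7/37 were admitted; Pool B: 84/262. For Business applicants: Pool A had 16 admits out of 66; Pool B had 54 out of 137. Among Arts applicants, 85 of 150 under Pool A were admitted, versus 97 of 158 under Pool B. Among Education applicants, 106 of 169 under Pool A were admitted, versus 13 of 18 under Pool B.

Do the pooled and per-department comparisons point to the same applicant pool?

Law: Pool A 7/37 = 18.9%, Pool B 84/262 = 32.1% → Pool B
Business: Pool A 16/66 = 24.2%, Pool B 54/137 = 39.4% → Pool B
Arts: Pool A 85/150 = 56.7%, Pool B 97/158 = 61.4% → Pool B
Education: Pool A 106/169 = 62.7%, Pool B 13/18 = 72.2% → Pool B
Overall: Pool A 214/422 = 50.7%, Pool B 248/575 = 43.1% → Pool A
Pool B wins each department group but Pool A wins overall — the comparison reverses. Pool B's applicants skew toward Law, which has a lower base rate.

No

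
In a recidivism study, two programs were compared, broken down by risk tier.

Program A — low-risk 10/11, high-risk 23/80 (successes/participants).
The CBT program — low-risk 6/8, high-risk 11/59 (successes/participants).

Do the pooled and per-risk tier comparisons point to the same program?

Yes

Low-risk: Program A 10/11 = 90.9%, the CBT program 6/8 = 75.0% → Program A
High-risk: Program A 23/80 = 28.8%, the CBT program 11/59 = 18.6% → Program A
Overall: Program A 33/91 = 36.3%, the CBT program 17/67 = 25.4% → Program A
Program A wins overall and in every risk group — no reversal.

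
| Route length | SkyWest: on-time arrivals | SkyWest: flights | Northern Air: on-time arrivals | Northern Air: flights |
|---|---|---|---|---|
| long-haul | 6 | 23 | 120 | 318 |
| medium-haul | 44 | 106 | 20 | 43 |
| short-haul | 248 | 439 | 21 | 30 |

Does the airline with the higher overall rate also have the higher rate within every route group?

No

Long-haul: SkyWest 6/23 = 26.1%, Northern Air 120/318 = 37.7% → Northern Air
Medium-haul: SkyWest 44/106 = 41.5%, Northern Air 20/43 = 46.5% → Northern Air
Short-haul: SkyWest 248/439 = 56.5%, Northern Air 21/30 = 70.0% → Northern Air
Overall: SkyWest 298/568 = 52.5%, Northern Air 161/391 = 41.2% → SkyWest
Northern Air wins each route group but SkyWest wins overall — the comparison reverses. Northern Air's flights skew toward long-haul, which has a lower base rate.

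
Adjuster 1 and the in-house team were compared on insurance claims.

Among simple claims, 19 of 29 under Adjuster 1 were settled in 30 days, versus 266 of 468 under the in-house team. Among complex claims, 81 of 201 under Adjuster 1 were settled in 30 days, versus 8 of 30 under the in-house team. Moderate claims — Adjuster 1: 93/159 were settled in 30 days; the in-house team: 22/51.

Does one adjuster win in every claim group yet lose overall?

Yes

Simple: Adjuster 1 19/29 = 65.5%, the in-house team 266/468 = 56.8% → Adjuster 1
Complex: Adjuster 1 81/201 = 40.3%, the in-house team 8/30 = 26.7% → Adjuster 1
Moderate: Adjuster 1 93/159 = 58.5%, the in-house team 22/51 = 43.1% → Adjuster 1
Overall: Adjuster 1 193/389 = 49.6%, the in-house team 296/549 = 53.9% → the in-house team
Adjuster 1 wins each claim group but the in-house team wins overall — the comparison reverses. Adjuster 1's claims skew toward complex, which has a lower base rate.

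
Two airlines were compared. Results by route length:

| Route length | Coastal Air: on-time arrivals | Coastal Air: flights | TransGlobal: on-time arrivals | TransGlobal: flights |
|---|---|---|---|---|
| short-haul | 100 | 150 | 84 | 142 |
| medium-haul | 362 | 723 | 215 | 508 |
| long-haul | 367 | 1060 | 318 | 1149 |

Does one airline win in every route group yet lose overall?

Short-haul: Coastal Air 100/150 = 66.7%, TransGlobal 84/142 = 59.2% → Coastal Air
Medium-haul: Coastal Air 362/723 = 50.1%, TransGlobal 215/508 = 42.3% → Coastal Air
Long-haul: Coastal Air 367/1060 = 34.6%, TransGlobal 318/1149 = 27.7% → Coastal Air
Overall: Coastal Air 829/1933 = 42.9%, TransGlobal 617/1799 = 34.3% → Coastal Air
Coastal Air wins overall and in every route group — no reversal.

No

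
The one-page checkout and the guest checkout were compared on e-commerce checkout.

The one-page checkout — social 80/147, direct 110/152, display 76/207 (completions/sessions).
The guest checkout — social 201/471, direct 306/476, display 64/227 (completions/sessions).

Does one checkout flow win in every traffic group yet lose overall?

No

Social: the one-page checkout 80/147 = 54.4%, the guest checkout 201/471 = 42.7% → the one-page checkout
Direct: the one-page checkout 110/152 = 72.4%, the guest checkout 306/476 = 64.3% → the one-page checkout
Display: the one-page checkout 76/207 = 36.7%, the guest checkout 64/227 = 28.2% → the one-page checkout
Overall: the one-page checkout 266/506 = 52.6%, the guest checkout 571/1174 = 48.6% → the one-page checkout
The one-page checkout wins overall and in every traffic group — no reversal.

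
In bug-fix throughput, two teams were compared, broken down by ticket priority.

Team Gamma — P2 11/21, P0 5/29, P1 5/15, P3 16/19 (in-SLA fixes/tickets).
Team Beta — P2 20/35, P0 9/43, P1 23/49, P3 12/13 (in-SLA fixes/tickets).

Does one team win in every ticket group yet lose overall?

P2: Team Gamma 11/21 = 52.4%, Team Beta 20/35 = 57.1% → Team Beta
P0: Team Gamma 5/29 = 17.2%, Team Beta 9/43 = 20.9% → Team Beta
P1: Team Gamma 5/15 = 33.3%, Team Beta 23/49 = 46.9% → Team Beta
P3: Team Gamma 16/19 = 84.2%, Team Beta 12/13 = 92.3% → Team Beta
Overall: Team Gamma 37/84 = 44.0%, Team Beta 64/140 = 45.7% → Team Beta
Team Beta wins overall and in every ticket group — no reversal.

No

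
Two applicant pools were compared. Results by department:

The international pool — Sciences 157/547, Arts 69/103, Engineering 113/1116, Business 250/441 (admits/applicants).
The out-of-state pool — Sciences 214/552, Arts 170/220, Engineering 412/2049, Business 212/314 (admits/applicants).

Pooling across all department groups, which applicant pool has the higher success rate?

Sciences: the international pool 157/547 = 28.7%, the out-of-state pool 214/552 = 38.8% → the out-of-state pool
Arts: the international pool 69/103 = 67.0%, the out-of-state pool 170/220 = 77.3% → the out-of-state pool
Engineering: the international pool 113/1116 = 10.1%, the out-of-state pool 412/2049 = 20.1% → the out-of-state pool
Business: the international pool 250/441 = 56.7%, the out-of-state pool 212/314 = 67.5% → the out-of-state pool
Overall: the international pool 589/2207 = 26.7%, the out-of-state pool 1008/3135 = 32.2% → the out-of-state pool

the out-of-state pool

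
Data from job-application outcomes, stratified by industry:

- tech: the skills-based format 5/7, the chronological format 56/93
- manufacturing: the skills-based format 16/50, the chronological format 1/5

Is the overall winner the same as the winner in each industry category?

Tech: the skills-based format 5/7 = 71.4%, the chronological format 56/93 = 60.2% → the skills-based format
Manufacturing: the skills-based format 16/50 = 32.0%, the chronological format 1/5 = 20.0% → the skills-based format
Overall: the skills-based format 21/57 = 36.8%, the chronological format 57/98 = 58.2% → the chronological format
The skills-based format wins each industry group but the chronological format wins overall — the comparison reverses. The skills-based format's applications skew toward manufacturing, which has a lower base rate.

No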